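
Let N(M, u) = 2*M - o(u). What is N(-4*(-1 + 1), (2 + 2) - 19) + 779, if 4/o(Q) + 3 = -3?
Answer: 2339/3 ≈ 779.67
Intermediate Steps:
o(Q) = -⅔ (o(Q) = 4/(-3 - 3) = 4/(-6) = 4*(-⅙) = -⅔)
N(M, u) = ⅔ + 2*M (N(M, u) = 2*M - 1*(-⅔) = 2*M + ⅔ = ⅔ + 2*M)
N(-4*(-1 + 1), (2 + 2) - 19) + 779 = (⅔ + 2*(-4*(-1 + 1))) + 779 = (⅔ + 2*(-4*0)) + 779 = (⅔ + 2*0) + 779 = (⅔ + 0) + 779 = ⅔ + 779 = 2339/3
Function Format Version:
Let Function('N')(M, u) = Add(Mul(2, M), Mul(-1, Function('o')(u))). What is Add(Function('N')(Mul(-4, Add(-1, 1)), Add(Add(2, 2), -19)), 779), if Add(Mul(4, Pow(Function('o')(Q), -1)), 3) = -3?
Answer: Rational(2339, 3) ≈ 779.67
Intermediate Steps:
Function('o')(Q) = Rational(-2, 3) (Function('o')(Q) = Mul(4, Pow(Add(-3, -3), -1)) = Mul(4, Pow(-6, -1)) = Mul(4, Rational(-1, 6)) = Rational(-2, 3))
Function('N')(M, u) = Add(Rational(2, 3), Mul(2, M)) (Function('N')(M, u) = Add(Mul(2, M), Mul(-1, Rational(-2, 3))) = Add(Mul(2, M), Rational(2, 3)) = Add(Rational(2, 3), Mul(2, M)))
Add(Function('N')(Mul(-4, Add(-1, 1)), Add(Add(2, 2), -19)), 779) = Add(Add(Rational(2, 3), Mul(2, Mul(-4, Add(-1, 1)))), 779) = Add(Add(Rational(2, 3), Mul(2, Mul(-4, 0))), 779) = Add(Add(Rational(2, 3), Mul(2, 0)), 779) = Add(Add(Rational(2, 3), 0), 779) = Add(Rational(2, 3), 779) = Rational(2339, 3)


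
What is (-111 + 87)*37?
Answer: -888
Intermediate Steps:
(-111 + 87)*37 = -24*37 = -888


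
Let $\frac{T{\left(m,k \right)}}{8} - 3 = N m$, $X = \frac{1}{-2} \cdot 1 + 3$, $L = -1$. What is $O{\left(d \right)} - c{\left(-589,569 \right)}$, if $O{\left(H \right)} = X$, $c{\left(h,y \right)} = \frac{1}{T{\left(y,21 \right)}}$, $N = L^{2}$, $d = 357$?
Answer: $\frac{11439}{4576} \approx 2.4998$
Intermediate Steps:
$N = 1$ ($N = \left(-1\right)^{2} = 1$)
$X = \frac{5}{2}$ ($X = \left(- \frac{1}{2}\right) 1 + 3 = - \frac{1}{2} + 3 = \frac{5}{2} \approx 2.5$)
$T{\left(m,k \right)} = 24 + 8 m$ ($T{\left(m,k \right)} = 24 + 8 \cdot 1 m = 24 + 8 m$)
$c{\left(h,y \right)} = \frac{1}{24 + 8 y}$
$O{\left(H \right)} = \frac{5}{2}$
$O{\left(d \right)} - c{\left(-589,569 \right)} = \frac{5}{2} - \frac{1}{8 \left(3 + 569\right)} = \frac{5}{2} - \frac{1}{8 \cdot 572} = \frac{5}{2} - \frac{1}{8} \cdot \frac{1}{572} = \frac{5}{2} - \frac{1}{4576} = \frac{11439}{4576}$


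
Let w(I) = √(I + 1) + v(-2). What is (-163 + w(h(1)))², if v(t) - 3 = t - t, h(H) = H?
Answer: (160 - √2)² ≈ 25149.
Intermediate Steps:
v(t) = 3 (v(t) = 3 + (t - t) = 3 + 0 = 3)
w(I) = 3 + √(1 + I) (w(I) = √(I + 1) + 3 = √(1 + I) + 3 = 3 + √(1 + I))
(-163 + w(h(1)))² = (-163 + (3 + √(1 + 1)))² = (-163 + (3 + √2))² = (-160 + √2)²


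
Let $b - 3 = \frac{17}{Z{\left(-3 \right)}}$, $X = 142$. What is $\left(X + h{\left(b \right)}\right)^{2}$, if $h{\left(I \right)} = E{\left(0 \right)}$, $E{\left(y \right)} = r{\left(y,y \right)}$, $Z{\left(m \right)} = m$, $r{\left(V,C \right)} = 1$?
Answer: $20449$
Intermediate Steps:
$E{\left(y \right)} = 1$
$b = - \frac{8}{3}$ ($b = 3 + \frac{17}{-3} = 3 + 17 \left(- \frac{1}{3}\right) = 3 - \frac{17}{3} = - \frac{8}{3} \approx -2.6667$)
$h{\left(I \right)} = 1$
$\left(X + h{\left(b \right)}\right)^{2} = \left(142 + 1\right)^{2} = 143^{2} = 20449$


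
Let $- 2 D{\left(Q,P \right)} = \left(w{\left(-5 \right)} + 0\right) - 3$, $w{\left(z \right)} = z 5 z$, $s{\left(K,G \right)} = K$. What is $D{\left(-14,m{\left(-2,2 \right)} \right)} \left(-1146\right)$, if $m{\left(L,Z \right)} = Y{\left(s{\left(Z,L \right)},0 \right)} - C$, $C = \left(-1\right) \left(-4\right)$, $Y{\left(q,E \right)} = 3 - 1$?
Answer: $69906$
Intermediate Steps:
$Y{\left(q,E \right)} = 2$
$C = 4$
$w{\left(z \right)} = 5 z^{2}$ ($w{\left(z \right)} = 5 z z = 5 z^{2}$)
$m{\left(L,Z \right)} = -2$ ($m{\left(L,Z \right)} = 2 - 4 = -2$)
$D{\left(Q,P \right)} = -61$ ($D{\left(Q,P \right)} = - \frac{\left(5 \left(-5\right)^{2} + 0\right) - 3}{2} = - \frac{\left(5 \cdot 25 + 0\right) - 3}{2} = - \frac{\left(125 + 0\right) - 3}{2} = - \frac{125 - 3}{2} = \left(- \frac{1}{2}\right) 122 = -61$)
$D{\left(-14,m{\left(-2,2 \right)} \right)} \left(-1146\right) = \left(-61\right) \left(-1146\right) = 69906$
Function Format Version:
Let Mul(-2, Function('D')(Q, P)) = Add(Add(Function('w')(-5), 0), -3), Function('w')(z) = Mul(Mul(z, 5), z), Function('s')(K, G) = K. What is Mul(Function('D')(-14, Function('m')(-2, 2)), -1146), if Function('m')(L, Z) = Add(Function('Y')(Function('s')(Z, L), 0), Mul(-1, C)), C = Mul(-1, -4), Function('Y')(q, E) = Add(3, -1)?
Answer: 69906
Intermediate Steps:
Function('Y')(q, E) = 2
C = 4
Function('w')(z) = Mul(5, Pow(z, 2)) (Function('w')(z) = Mul(Mul(5, z), z) = Mul(5, Pow(z, 2)))
Function('m')(L, Z) = -2 (Function('m')(L, Z) = Add(2, Mul(-1, 4)) = Add(2, -4) = -2)
Function('D')(Q, P) = -61 (Function('D')(Q, P) = Mul(Rational(-1, 2), Add(Add(Mul(5, Pow(-5, 2)), 0), -3)) = Mul(Rational(-1, 2), Add(Add(Mul(5, 25), 0), -3)) = Mul(Rational(-1, 2), Add(Add(125, 0), -3)) = Mul(Rational(-1, 2), Add(125, -3)) = Mul(Rational(-1, 2), 122) = -61)
Mul(Function('D')(-14, Function('m')(-2, 2)), -1146) = Mul(-61, -1146) = 69906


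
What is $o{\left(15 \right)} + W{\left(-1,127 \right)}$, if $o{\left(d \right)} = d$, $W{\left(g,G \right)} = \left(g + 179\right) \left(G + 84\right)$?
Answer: $37573$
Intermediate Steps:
$W{\left(g,G \right)} = \left(84 + G\right) \left(179 + g\right)$ ($W{\left(g,G \right)} = \left(179 + g\right) \left(84 + G\right) = \left(84 + G\right) \left(179 + g\right)$)
$o{\left(15 \right)} + W{\left(-1,127 \right)} = 15 + \left(15036 + 84 \left(-1\right) + 179 \cdot 127 + 127 \left(-1\right)\right) = 15 + \left(15036 - 84 + 22733 - 127\right) = 15 + 37558 = 37573$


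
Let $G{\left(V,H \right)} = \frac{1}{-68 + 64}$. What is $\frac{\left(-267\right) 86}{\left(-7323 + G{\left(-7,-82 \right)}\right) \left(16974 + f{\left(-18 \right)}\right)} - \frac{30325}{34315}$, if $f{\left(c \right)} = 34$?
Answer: $- \frac{377630713567}{427406488234} \approx -0.88354$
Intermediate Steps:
$G{\left(V,H \right)} = - \frac{1}{4}$ ($G{\left(V,H \right)} = \frac{1}{-4} = - \frac{1}{4}$)
$\frac{\left(-267\right) 86}{\left(-7323 + G{\left(-7,-82 \right)}\right) \left(16974 + f{\left(-18 \right)}\right)} - \frac{30325}{34315} = \frac{\left(-267\right) 86}{\left(-7323 - \frac{1}{4}\right) \left(16974 + 34\right)} - \frac{30325}{34315} = - \frac{22962}{\left(- \frac{29293}{4}\right) 17008} - \frac{6065}{6863} = - \frac{22962}{-124553836} - \frac{6065}{6863} = \left(-22962\right) \left(- \frac{1}{124553836}\right) - \frac{6065}{6863} = \frac{11481}{62276918} - \frac{6065}{6863} = - \frac{377630713567}{427406488234}$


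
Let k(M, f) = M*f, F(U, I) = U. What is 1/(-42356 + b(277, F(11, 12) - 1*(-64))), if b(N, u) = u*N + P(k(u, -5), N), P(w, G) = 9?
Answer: -1/21572 ≈ -4.6356e-5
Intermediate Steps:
b(N, u) = 9 + N*u (b(N, u) = u*N + 9 = N*u + 9 = 9 + N*u)
1/(-42356 + b(277, F(11, 12) - 1*(-64))) = 1/(-42356 + (9 + 277*(11 - 1*(-64)))) = 1/(-42356 + (9 + 277*(11 + 64))) = 1/(-42356 + (9 + 277*75)) = 1/(-42356 + (9 + 20775)) = 1/(-42356 + 20784) = 1/(-21572) = -1/21572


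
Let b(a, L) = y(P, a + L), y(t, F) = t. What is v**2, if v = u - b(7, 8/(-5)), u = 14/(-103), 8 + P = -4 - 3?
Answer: 2343961/10609 ≈ 220.94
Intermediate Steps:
P = -15 (P = -8 + (-4 - 3) = -8 - 7 = -15)
b(a, L) = -15
u = -14/103 (u = 14*(-1/103) = -14/103 ≈ -0.13592)
v = 1531/103 (v = -14/103 - 1*(-15) = -14/103 + 15 = 1531/103 ≈ 14.864)
v**2 = (1531/103)**2 = 2343961/10609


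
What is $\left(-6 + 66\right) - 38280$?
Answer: $-38220$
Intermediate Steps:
$\left(-6 + 66\right) - 38280 = 60 - 38280 = -38220$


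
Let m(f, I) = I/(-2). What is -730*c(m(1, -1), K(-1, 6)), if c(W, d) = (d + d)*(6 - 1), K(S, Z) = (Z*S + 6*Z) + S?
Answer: -211700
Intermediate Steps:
K(S, Z) = S + 6*Z + S*Z (K(S, Z) = (S*Z + 6*Z) + S = (6*Z + S*Z) + S = S + 6*Z + S*Z)
m(f, I) = -I/2 (m(f, I) = I*(-1/2) = -I/2)
c(W, d) = 10*d (c(W, d) = (2*d)*5 = 10*d)
-730*c(m(1, -1), K(-1, 6)) = -7300*(-1 + 6*6 - 1*6) = -7300*(-1 + 36 - 6) = -7300*29 = -730*290 = -211700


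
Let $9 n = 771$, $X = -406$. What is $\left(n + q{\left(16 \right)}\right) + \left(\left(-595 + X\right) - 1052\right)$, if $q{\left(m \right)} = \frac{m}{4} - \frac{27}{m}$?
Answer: $- \frac{94321}{48} \approx -1965.0$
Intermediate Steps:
$q{\left(m \right)} = - \frac{27}{m} + \frac{m}{4}$ ($q{\left(m \right)} = m \frac{1}{4} - \frac{27}{m} = \frac{m}{4} - \frac{27}{m} = - \frac{27}{m} + \frac{m}{4}$)
$n = \frac{257}{3}$ ($n = \frac{1}{9} \cdot 771 = \frac{257}{3} \approx 85.667$)
$\left(n + q{\left(16 \right)}\right) + \left(\left(-595 + X\right) - 1052\right) = \left(\frac{257}{3} + \left(- \frac{27}{16} + \frac{1}{4} \cdot 16\right)\right) - 2053 = \left(\frac{257}{3} + \left(\left(-27\right) \frac{1}{16} + 4\right)\right) - 2053 = \left(\frac{257}{3} + \left(- \frac{27}{16} + 4\right)\right) - 2053 = \left(\frac{257}{3} + \frac{37}{16}\right) - 2053 = \frac{4223}{48} - 2053 = - \frac{94321}{48}$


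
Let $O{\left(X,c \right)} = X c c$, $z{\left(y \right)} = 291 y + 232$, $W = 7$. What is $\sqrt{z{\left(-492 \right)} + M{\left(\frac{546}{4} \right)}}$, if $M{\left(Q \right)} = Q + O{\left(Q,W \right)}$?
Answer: $i \sqrt{136115} \approx 368.94 i$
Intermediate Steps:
$z{\left(y \right)} = 232 + 291 y$
$O{\left(X,c \right)} = X c^{2}$
$M{\left(Q \right)} = 50 Q$ ($M{\left(Q \right)} = Q + Q 7^{2} = Q + Q 49 = Q + 49 Q = 50 Q$)
$\sqrt{z{\left(-492 \right)} + M{\left(\frac{546}{4} \right)}} = \sqrt{\left(232 + 291 \left(-492\right)\right) + 50 \cdot \frac{546}{4}} = \sqrt{\left(232 - 143172\right) + 50 \cdot 546 \cdot \frac{1}{4}} = \sqrt{-142940 + 50 \cdot \frac{273}{2}} = \sqrt{-142940 + 6825} = \sqrt{-136115} = i \sqrt{136115}$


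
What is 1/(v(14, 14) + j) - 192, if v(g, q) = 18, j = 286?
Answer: -58367/304 ≈ -192.00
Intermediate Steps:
1/(v(14, 14) + j) - 192 = 1/(18 + 286) - 192 = 1/304 - 192 = -58367/304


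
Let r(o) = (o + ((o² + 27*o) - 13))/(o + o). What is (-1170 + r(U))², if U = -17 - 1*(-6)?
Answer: 163072900/121 ≈ 1.3477e+6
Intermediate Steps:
U = -11 (U = -17 + 6 = -11)
r(o) = (-13 + o² + 28*o)/(2*o) (r(o) = (o + (-13 + o² + 27*o))/((2*o)) = (-13 + o² + 28*o)*(1/(2*o)) = (-13 + o² + 28*o)/(2*o))
(-1170 + r(U))² = (-1170 + (½)*(-13 - 11*(28 - 11))/(-11))² = (-1170 + (½)*(-1/11)*(-13 - 11*17))² = (-1170 + (½)*(-1/11)*(-13 - 187))² = (-1170 + (½)*(-1/11)*(-200))² = (-1170 + 100/11)² = (-12770/11)² = 163072900/121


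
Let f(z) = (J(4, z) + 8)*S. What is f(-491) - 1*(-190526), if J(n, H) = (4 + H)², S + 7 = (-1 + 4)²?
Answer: 664880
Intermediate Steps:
S = 2 (S = -7 + (-1 + 4)² = -7 + 3² = -7 + 9 = 2)
f(z) = 16 + 2*(4 + z)² (f(z) = ((4 + z)² + 8)*2 = (8 + (4 + z)²)*2 = 16 + 2*(4 + z)²)
f(-491) - 1*(-190526) = (16 + 2*(4 - 491)²) - 1*(-190526) = (16 + 2*(-487)²) + 190526 = (16 + 2*237169) + 190526 = (16 + 474338) + 190526 = 474354 + 190526 = 664880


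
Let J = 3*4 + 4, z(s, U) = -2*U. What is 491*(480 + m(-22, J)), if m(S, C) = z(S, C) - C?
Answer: 212112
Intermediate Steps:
J = 16 (J = 12 + 4 = 16)
m(S, C) = -3*C (m(S, C) = -2*C - C = -3*C)
491*(480 + m(-22, J)) = 491*(480 - 3*16) = 491*(480 - 48) = 491*432 = 212112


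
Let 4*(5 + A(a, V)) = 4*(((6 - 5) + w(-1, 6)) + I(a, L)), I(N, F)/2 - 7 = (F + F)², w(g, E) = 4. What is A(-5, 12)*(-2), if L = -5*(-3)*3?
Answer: -32428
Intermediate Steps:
L = 45 (L = 15*3 = 45)
I(N, F) = 14 + 8*F² (I(N, F) = 14 + 2*(F + F)² = 14 + 2*(2*F)² = 14 + 2*(4*F²) = 14 + 8*F²)
A(a, V) = 16214 (A(a, V) = -5 + (4*(((6 - 5) + 4) + (14 + 8*45²)))/4 = -5 + (4*((1 + 4) + (14 + 8*2025)))/4 = -5 + (4*(5 + (14 + 16200)))/4 = -5 + (4*(5 + 16214))/4 = -5 + (4*16219)/4 = -5 + (¼)*64876 = -5 + 16219 = 16214)
A(-5, 12)*(-2) = 16214*(-2) = -32428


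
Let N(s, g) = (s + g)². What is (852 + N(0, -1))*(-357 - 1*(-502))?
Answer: 123685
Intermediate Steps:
N(s, g) = (g + s)²
(852 + N(0, -1))*(-357 - 1*(-502)) = (852 + (-1 + 0)²)*(-357 - 1*(-502)) = (852 + (-1)²)*(-357 + 502) = (852 + 1)*145 = 853*145 = 123685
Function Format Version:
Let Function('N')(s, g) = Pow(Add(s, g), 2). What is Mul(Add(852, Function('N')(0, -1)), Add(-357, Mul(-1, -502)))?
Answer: 123685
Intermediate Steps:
Function('N')(s, g) = Pow(Add(g, s), 2)
Mul(Add(852, Function('N')(0, -1)), Add(-357, Mul(-1, -502))) = Mul(Add(852, Pow(Add(-1, 0), 2)), Add(-357, Mul(-1, -502))) = Mul(Add(852, Pow(-1, 2)), Add(-357, 502)) = Mul(Add(852, 1), 145) = Mul(853, 145) = 123685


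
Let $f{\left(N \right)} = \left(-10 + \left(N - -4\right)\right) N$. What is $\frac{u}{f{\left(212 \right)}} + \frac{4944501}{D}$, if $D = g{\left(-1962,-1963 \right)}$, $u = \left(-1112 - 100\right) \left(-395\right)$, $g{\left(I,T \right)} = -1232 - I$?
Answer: $\frac{13517857992}{1992535} \approx 6784.3$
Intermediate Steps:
$u = 478740$ ($u = \left(-1212\right) \left(-395\right) = 478740$)
$D = 730$ ($D = -1232 - -1962 = -1232 + 1962 = 730$)
$f{\left(N \right)} = N \left(-6 + N\right)$ ($f{\left(N \right)} = \left(-10 + \left(N + 4\right)\right) N = \left(-10 + \left(4 + N\right)\right) N = \left(-6 + N\right) N = N \left(-6 + N\right)$)
$\frac{u}{f{\left(212 \right)}} + \frac{4944501}{D} = \frac{478740}{212 \left(-6 + 212\right)} + \frac{4944501}{730} = \frac{478740}{212 \cdot 206} + 4944501 \cdot \frac{1}{730} = \frac{478740}{43672} + \frac{4944501}{730} = 478740 \cdot \frac{1}{43672} + \frac{4944501}{730} = \frac{119685}{10918} + \frac{4944501}{730} = \frac{13517857992}{1992535}$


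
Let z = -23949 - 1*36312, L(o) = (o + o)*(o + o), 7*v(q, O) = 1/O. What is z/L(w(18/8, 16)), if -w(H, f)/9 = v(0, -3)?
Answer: -984263/12 ≈ -82022.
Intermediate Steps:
v(q, O) = 1/(7*O)
w(H, f) = 3/7 (w(H, f) = -9/(7*(-3)) = -9*(-1)/(7*3) = -9*(-1/21) = 3/7)
L(o) = 4*o**2 (L(o) = (2*o)*(2*o) = 4*o**2)
z = -60261 (z = -23949 - 36312 = -60261)
z/L(w(18/8, 16)) = -60261/(4*(3/7)**2) = -60261/(4*(9/49)) = -60261/36/49 = -60261*49/36 = -984263/12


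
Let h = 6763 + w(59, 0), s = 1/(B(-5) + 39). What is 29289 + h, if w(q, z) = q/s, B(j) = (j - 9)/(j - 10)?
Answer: 576121/15 ≈ 38408.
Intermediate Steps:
B(j) = (-9 + j)/(-10 + j)
s = 15/599 (s = 1/((-9 - 5)/(-10 - 5) + 39) = 1/(-14/(-15) + 39) = 1/(-1/15*(-14) + 39) = 1/(14/15 + 39) = 1/(599/15) = 15/599 ≈ 0.025042)
w(q, z) = 599*q/15 (w(q, z) = q/(15/599) = q*(599/15) = 599*q/15)
h = 136786/15 (h = 6763 + (599/15)*59 = 6763 + 35341/15 = 136786/15 ≈ 9119.1)
29289 + h = 29289 + 136786/15 = 576121/15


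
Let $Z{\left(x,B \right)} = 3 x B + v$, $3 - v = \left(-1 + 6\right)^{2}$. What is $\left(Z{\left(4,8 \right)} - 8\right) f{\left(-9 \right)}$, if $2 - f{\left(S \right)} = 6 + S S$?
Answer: $-5610$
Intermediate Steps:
$f{\left(S \right)} = -4 - S^{2}$ ($f{\left(S \right)} = 2 - \left(6 + S S\right) = 2 - \left(6 + S^{2}\right) = -4 - S^{2}$)
$v = -22$ ($v = 3 - \left(-1 + 6\right)^{2} = 3 - 5^{2} = 3 - 25 = -22$)
$Z{\left(x,B \right)} = -22 + 3 B x$ ($Z{\left(x,B \right)} = 3 x B - 22 = 3 B x - 22 = -22 + 3 B x$)
$\left(Z{\left(4,8 \right)} - 8\right) f{\left(-9 \right)} = \left(\left(-22 + 3 \cdot 8 \cdot 4\right) - 8\right) \left(-4 - \left(-9\right)^{2}\right) = \left(\left(-22 + 96\right) - 8\right) \left(-4 - 81\right) = \left(74 - 8\right) \left(-4 - 81\right) = 66 \left(-85\right) = -5610$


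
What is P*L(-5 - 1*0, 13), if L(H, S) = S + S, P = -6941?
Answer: -180466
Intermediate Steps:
L(H, S) = 2*S
P*L(-5 - 1*0, 13) = -13882*13 = -6941*26 = -180466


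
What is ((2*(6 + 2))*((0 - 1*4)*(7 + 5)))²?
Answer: 589824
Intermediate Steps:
((2*(6 + 2))*((0 - 1*4)*(7 + 5)))² = ((2*8)*((0 - 4)*12))² = (16*(-4*12))² = (16*(-48))² = (-768)² = 589824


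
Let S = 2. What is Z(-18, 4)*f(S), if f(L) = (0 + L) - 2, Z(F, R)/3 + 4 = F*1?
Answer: 0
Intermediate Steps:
Z(F, R) = -12 + 3*F (Z(F, R) = -12 + 3*(F*1) = -12 + 3*F)
f(L) = -2 + L (f(L) = L - 2 = -2 + L)
Z(-18, 4)*f(S) = (-12 + 3*(-18))*(-2 + 2) = (-12 - 54)*0 = -66*0 = 0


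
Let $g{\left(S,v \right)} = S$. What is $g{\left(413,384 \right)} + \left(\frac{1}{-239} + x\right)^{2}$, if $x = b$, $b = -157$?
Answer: $\frac{1431641549}{57121} \approx 25063.0$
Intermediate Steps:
$x = -157$
$g{\left(413,384 \right)} + \left(\frac{1}{-239} + x\right)^{2} = 413 + \left(\frac{1}{-239} - 157\right)^{2} = 413 + \left(- \frac{1}{239} - 157\right)^{2} = 413 + \left(- \frac{37524}{239}\right)^{2} = 413 + \frac{1408050576}{57121} = \frac{1431641549}{57121}$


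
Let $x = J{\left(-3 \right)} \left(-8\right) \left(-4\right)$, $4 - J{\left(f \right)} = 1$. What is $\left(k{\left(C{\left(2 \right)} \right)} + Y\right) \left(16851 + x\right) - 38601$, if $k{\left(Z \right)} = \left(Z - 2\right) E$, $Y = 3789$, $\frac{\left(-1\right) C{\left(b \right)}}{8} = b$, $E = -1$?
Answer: $64478628$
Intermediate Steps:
$C{\left(b \right)} = - 8 b$
$J{\left(f \right)} = 3$ ($J{\left(f \right)} = 4 - 1 = 3$)
$k{\left(Z \right)} = 2 - Z$ ($k{\left(Z \right)} = \left(Z - 2\right) \left(-1\right) = \left(-2 + Z\right) \left(-1\right) = 2 - Z$)
$x = 96$ ($x = 3 \left(-8\right) \left(-4\right) = \left(-24\right) \left(-4\right) = 96$)
$\left(k{\left(C{\left(2 \right)} \right)} + Y\right) \left(16851 + x\right) - 38601 = \left(\left(2 - \left(-8\right) 2\right) + 3789\right) \left(16851 + 96\right) - 38601 = \left(\left(2 - -16\right) + 3789\right) 16947 - 38601 = \left(\left(2 + 16\right) + 3789\right) 16947 - 38601 = \left(18 + 3789\right) 16947 - 38601 = 3807 \cdot 16947 - 38601 = 64517229 - 38601 = 64478628$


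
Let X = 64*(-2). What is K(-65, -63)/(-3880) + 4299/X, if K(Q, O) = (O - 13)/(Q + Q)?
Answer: -135526583/4035200 ≈ -33.586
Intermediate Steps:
X = -128
K(Q, O) = (-13 + O)/(2*Q) (K(Q, O) = (-13 + O)/((2*Q)) = (-13 + O)*(1/(2*Q)) = (-13 + O)/(2*Q))
K(-65, -63)/(-3880) + 4299/X = ((½)*(-13 - 63)/(-65))/(-3880) + 4299/(-128) = ((½)*(-1/65)*(-76))*(-1/3880) + 4299*(-1/128) = (38/65)*(-1/3880) - 4299/128 = -19/126100 - 4299/128 = -135526583/4035200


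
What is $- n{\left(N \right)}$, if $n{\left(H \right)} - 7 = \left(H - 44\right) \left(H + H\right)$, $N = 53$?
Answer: $-961$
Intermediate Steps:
$n{\left(H \right)} = 7 + 2 H \left(-44 + H\right)$ ($n{\left(H \right)} = 7 + \left(H - 44\right) \left(H + H\right) = 7 + \left(-44 + H\right) 2 H = 7 + 2 H \left(-44 + H\right)$)
$- n{\left(N \right)} = - (7 - 4664 + 2 \cdot 53^{2}) = - (7 - 4664 + 2 \cdot 2809) = - (7 - 4664 + 5618) = \left(-1\right) 961 = -961$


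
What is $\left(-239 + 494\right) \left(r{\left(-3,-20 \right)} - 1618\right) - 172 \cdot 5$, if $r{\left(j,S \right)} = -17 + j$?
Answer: $-418550$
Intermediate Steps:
$\left(-239 + 494\right) \left(r{\left(-3,-20 \right)} - 1618\right) - 172 \cdot 5 = \left(-239 + 494\right) \left(\left(-17 - 3\right) - 1618\right) - 172 \cdot 5 = 255 \left(-20 - 1618\right) - 860 = 255 \left(-1638\right) - 860 = -417690 - 860 = -418550$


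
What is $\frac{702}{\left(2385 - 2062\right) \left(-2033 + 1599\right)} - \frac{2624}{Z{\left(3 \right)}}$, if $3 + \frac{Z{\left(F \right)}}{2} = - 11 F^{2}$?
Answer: $\frac{2703635}{210273} \approx 12.858$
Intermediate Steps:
$Z{\left(F \right)} = -6 - 22 F^{2}$ ($Z{\left(F \right)} = -6 + 2 \left(- 11 F^{2}\right) = -6 - 22 F^{2}$)
$\frac{702}{\left(2385 - 2062\right) \left(-2033 + 1599\right)} - \frac{2624}{Z{\left(3 \right)}} = \frac{702}{\left(2385 - 2062\right) \left(-2033 + 1599\right)} - \frac{2624}{-6 - 22 \cdot 3^{2}} = \frac{702}{323 \left(-434\right)} - \frac{2624}{-6 - 198} = \frac{702}{-140182} - \frac{2624}{-6 - 198} = 702 \left(- \frac{1}{140182}\right) - \frac{2624}{-204} = - \frac{351}{70091} - - \frac{656}{51} = - \frac{351}{70091} + \frac{656}{51} = \frac{2703635}{210273}$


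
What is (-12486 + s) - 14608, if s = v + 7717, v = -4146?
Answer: -23523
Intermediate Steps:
s = 3571 (s = -4146 + 7717 = 3571)
(-12486 + s) - 14608 = (-12486 + 3571) - 14608 = -8915 - 14608 = -23523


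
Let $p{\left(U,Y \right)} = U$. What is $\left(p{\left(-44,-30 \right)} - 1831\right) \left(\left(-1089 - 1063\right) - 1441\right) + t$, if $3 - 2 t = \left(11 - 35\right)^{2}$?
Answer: $\frac{13473177}{2} \approx 6.7366 \cdot 10^{6}$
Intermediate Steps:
$t = - \frac{573}{2}$ ($t = \frac{3}{2} - \frac{\left(11 - 35\right)^{2}}{2} = \frac{3}{2} - \frac{\left(-24\right)^{2}}{2} = \frac{3}{2} - 288 = - \frac{573}{2} \approx -286.5$)
$\left(p{\left(-44,-30 \right)} - 1831\right) \left(\left(-1089 - 1063\right) - 1441\right) + t = \left(-44 - 1831\right) \left(\left(-1089 - 1063\right) - 1441\right) - \frac{573}{2} = - 1875 \left(-2152 - 1441\right) - \frac{573}{2} = \left(-1875\right) \left(-3593\right) - \frac{573}{2} = 6736875 - \frac{573}{2} = \frac{13473177}{2}$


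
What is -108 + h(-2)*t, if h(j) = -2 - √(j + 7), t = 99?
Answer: -306 - 99*√5 ≈ -527.37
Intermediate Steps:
h(j) = -2 - √(7 + j)
-108 + h(-2)*t = -108 + (-2 - √(7 - 2))*99 = -108 + (-2 - √5)*99 = -108 + (-198 - 99*√5) = -306 - 99*√5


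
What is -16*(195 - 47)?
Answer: -2368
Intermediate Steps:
-16*(195 - 47) = -16*148 = -2368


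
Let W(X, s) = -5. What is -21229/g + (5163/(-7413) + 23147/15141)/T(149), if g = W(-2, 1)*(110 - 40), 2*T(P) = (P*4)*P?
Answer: 359859881746831/5932965268650 ≈ 60.654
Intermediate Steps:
T(P) = 2*P² (T(P) = ((P*4)*P)/2 = ((4*P)*P)/2 = (4*P²)/2 = 2*P²)
g = -350 (g = -5*(110 - 40) = -5*70 = -350)
-21229/g + (5163/(-7413) + 23147/15141)/T(149) = -21229/(-350) + (5163/(-7413) + 23147/15141)/((2*149²)) = -21229*(-1/350) + (5163*(-1/7413) + 23147*(1/15141))/((2*22201)) = 21229/350 + (-1721/2471 + 23147/15141)/44402 = 21229/350 + (4448368/5344773)*(1/44402) = 21229/350 + 2224184/118659305373 = 359859881746831/5932965268650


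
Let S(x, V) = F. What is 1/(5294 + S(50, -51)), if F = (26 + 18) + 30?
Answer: 1/5368 ≈ 0.00018629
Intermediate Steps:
F = 74 (F = 44 + 30 = 74)
S(x, V) = 74
1/(5294 + S(50, -51)) = 1/(5294 + 74) = 1/5368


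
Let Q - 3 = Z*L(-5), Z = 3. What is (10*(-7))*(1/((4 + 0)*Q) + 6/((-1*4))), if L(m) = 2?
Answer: 1855/18 ≈ 103.06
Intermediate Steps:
Q = 9 (Q = 3 + 3*2 = 3 + 6 = 9)
(10*(-7))*(1/((4 + 0)*Q) + 6/((-1*4))) = (10*(-7))*(1/((4 + 0)*9) + 6/((-1*4))) = -70*((1/9)/4 + 6/(-4)) = -70*((1/4)*(1/9) + 6*(-1/4)) = -70*(1/36 - 3/2) = -70*(-53/36) = 1855/18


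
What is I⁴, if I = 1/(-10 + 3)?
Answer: 1/2401 ≈ 0.00041649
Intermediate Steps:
I = -⅐ (I = 1/(-7) = -⅐ ≈ -0.14286)
I⁴ = (-⅐)⁴ = 1/2401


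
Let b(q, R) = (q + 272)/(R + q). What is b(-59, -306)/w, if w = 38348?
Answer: -213/13997020 ≈ -1.5218e-5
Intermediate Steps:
b(q, R) = (272 + q)/(R + q)
b(-59, -306)/w = ((272 - 59)/(-306 - 59))/38348 = (213/(-365))*(1/38348) = -1/365*213*(1/38348) = -213/365*1/38348 = -213/13997020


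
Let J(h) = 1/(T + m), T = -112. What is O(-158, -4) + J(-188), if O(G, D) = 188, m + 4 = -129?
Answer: 46059/245 ≈ 188.00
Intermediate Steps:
m = -133 (m = -4 - 129 = -133)
J(h) = -1/245 (J(h) = 1/(-112 - 133) = 1/(-245) = -1/245)
O(-158, -4) + J(-188) = 188 - 1/245 = 46059/245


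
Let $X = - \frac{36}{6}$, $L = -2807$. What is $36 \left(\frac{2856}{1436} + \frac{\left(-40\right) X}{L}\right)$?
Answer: $\frac{69049368}{1007713} \approx 68.521$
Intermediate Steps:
$X = -6$ ($X = \left(-36\right) \frac{1}{6} = -6$)
$36 \left(\frac{2856}{1436} + \frac{\left(-40\right) X}{L}\right) = 36 \left(\frac{2856}{1436} + \frac{\left(-40\right) \left(-6\right)}{-2807}\right) = 36 \left(2856 \cdot \frac{1}{1436} + 240 \left(- \frac{1}{2807}\right)\right) = 36 \left(\frac{714}{359} - \frac{240}{2807}\right) = 36 \cdot \frac{1918038}{1007713} = \frac{69049368}{1007713}$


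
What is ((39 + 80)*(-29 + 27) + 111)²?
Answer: 16129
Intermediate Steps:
((39 + 80)*(-29 + 27) + 111)² = (119*(-2) + 111)² = (-238 + 111)² = (-127)² = 16129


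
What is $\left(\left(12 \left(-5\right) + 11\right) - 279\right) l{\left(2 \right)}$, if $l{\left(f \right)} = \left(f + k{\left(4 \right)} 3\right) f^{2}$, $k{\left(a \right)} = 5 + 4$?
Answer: $-38048$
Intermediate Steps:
$k{\left(a \right)} = 9$
$l{\left(f \right)} = f^{2} \left(27 + f\right)$ ($l{\left(f \right)} = \left(f + 9 \cdot 3\right) f^{2} = \left(f + 27\right) f^{2} = \left(27 + f\right) f^{2} = f^{2} \left(27 + f\right)$)
$\left(\left(12 \left(-5\right) + 11\right) - 279\right) l{\left(2 \right)} = \left(\left(12 \left(-5\right) + 11\right) - 279\right) 2^{2} \left(27 + 2\right) = \left(\left(-60 + 11\right) - 279\right) 4 \cdot 29 = \left(-49 - 279\right) 116 = \left(-328\right) 116 = -38048$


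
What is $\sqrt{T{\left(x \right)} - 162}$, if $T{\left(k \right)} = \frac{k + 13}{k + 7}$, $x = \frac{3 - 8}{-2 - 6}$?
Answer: $\frac{i \sqrt{596153}}{61} \approx 12.658 i$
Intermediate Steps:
$x = \frac{5}{8}$ ($x = - \frac{5}{-8} = \left(-5\right) \left(- \frac{1}{8}\right) = \frac{5}{8} \approx 0.625$)
$T{\left(k \right)} = \frac{13 + k}{7 + k}$
$\sqrt{T{\left(x \right)} - 162} = \sqrt{\frac{13 + \frac{5}{8}}{7 + \frac{5}{8}} - 162} = \sqrt{\frac{1}{\frac{61}{8}} \cdot \frac{109}{8} - 162} = \sqrt{\frac{8}{61} \cdot \frac{109}{8} - 162} = \sqrt{\frac{109}{61} - 162} = \sqrt{- \frac{9773}{61}} = \frac{i \sqrt{596153}}{61}$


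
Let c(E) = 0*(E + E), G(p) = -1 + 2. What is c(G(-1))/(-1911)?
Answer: 0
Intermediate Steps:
G(p) = 1
c(E) = 0 (c(E) = 0*(2*E) = 0)
c(G(-1))/(-1911) = 0/(-1911) = 0*(-1/1911) = 0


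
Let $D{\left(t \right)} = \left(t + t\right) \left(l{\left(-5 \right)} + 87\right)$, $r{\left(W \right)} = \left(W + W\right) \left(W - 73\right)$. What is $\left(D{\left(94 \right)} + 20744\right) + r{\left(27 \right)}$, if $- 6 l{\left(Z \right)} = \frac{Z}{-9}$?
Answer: $\frac{934162}{27} \approx 34599.0$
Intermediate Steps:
$l{\left(Z \right)} = \frac{Z}{54}$ ($l{\left(Z \right)} = - \frac{Z \frac{1}{-9}}{6} = - \frac{Z \left(- \frac{1}{9}\right)}{6} = - \frac{\left(- \frac{1}{9}\right) Z}{6} = \frac{Z}{54}$)
$r{\left(W \right)} = 2 W \left(-73 + W\right)$
$D{\left(t \right)} = \frac{4693 t}{27}$ ($D{\left(t \right)} = \left(t + t\right) \left(\frac{1}{54} \left(-5\right) + 87\right) = 2 t \left(- \frac{5}{54} + 87\right) = 2 t \frac{4693}{54} = \frac{4693 t}{27}$)
$\left(D{\left(94 \right)} + 20744\right) + r{\left(27 \right)} = \left(\frac{4693}{27} \cdot 94 + 20744\right) + 2 \cdot 27 \left(-73 + 27\right) = \left(\frac{441142}{27} + 20744\right) + 2 \cdot 27 \left(-46\right) = \frac{1001230}{27} - 2484 = \frac{934162}{27}$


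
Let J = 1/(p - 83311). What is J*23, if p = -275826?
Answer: -23/359137 ≈ -6.4042e-5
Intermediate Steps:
J = -1/359137 (J = 1/(-275826 - 83311) = 1/(-359137) = -1/359137 ≈ -2.7845e-6)
J*23 = -1/359137*23 = -23/359137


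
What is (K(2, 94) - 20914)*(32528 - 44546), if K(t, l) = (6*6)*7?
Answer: 248315916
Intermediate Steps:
K(t, l) = 252 (K(t, l) = 36*7 = 252)
(K(2, 94) - 20914)*(32528 - 44546) = (252 - 20914)*(32528 - 44546) = -20662*(-12018) = 248315916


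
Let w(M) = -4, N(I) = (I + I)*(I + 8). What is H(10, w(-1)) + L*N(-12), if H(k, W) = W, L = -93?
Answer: -8932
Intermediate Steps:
N(I) = 2*I*(8 + I) (N(I) = (2*I)*(8 + I) = 2*I*(8 + I))
H(10, w(-1)) + L*N(-12) = -4 - 186*(-12)*(8 - 12) = -4 - 186*(-12)*(-4) = -4 - 93*96 = -4 - 8928 = -8932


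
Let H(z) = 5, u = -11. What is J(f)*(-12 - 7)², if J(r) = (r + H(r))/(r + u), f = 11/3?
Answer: -4693/11 ≈ -426.64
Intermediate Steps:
f = 11/3 (f = 11*(⅓) = 11/3 ≈ 3.6667)
J(r) = (5 + r)/(-11 + r) (J(r) = (r + 5)/(r - 11) = (5 + r)/(-11 + r))
J(f)*(-12 - 7)² = ((5 + 11/3)/(-11 + 11/3))*(-12 - 7)² = ((26/3)/(-22/3))*(-19)² = -3/22*26/3*361 = -13/11*361 = -4693/11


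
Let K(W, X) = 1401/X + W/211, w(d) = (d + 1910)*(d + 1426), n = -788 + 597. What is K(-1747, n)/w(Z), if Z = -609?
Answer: -629288/42836618017 ≈ -1.4690e-5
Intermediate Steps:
n = -191
w(d) = (1426 + d)*(1910 + d) (w(d) = (1910 + d)*(1426 + d) = (1426 + d)*(1910 + d))
K(W, X) = 1401/X + W/211 (K(W, X) = 1401/X + W*(1/211) = 1401/X + W/211)
K(-1747, n)/w(Z) = (1401/(-191) + (1/211)*(-1747))/(2723660 + (-609)**2 + 3336*(-609)) = (1401*(-1/191) - 1747/211)/(2723660 + 370881 - 2031624) = (-1401/191 - 1747/211)/1062917 = -629288/40301*1/1062917 = -629288/42836618017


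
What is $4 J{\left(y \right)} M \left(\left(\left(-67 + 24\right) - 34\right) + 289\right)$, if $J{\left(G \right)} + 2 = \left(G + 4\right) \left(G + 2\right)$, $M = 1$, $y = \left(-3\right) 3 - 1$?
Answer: $39008$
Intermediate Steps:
$y = -10$ ($y = -9 - 1 = -10$)
$J{\left(G \right)} = -2 + \left(2 + G\right) \left(4 + G\right)$ ($J{\left(G \right)} = -2 + \left(G + 4\right) \left(G + 2\right) = -2 + \left(4 + G\right) \left(2 + G\right) = -2 + \left(2 + G\right) \left(4 + G\right)$)
$4 J{\left(y \right)} M \left(\left(\left(-67 + 24\right) - 34\right) + 289\right) = 4 \left(6 + \left(-10\right)^{2} + 6 \left(-10\right)\right) 1 \left(\left(\left(-67 + 24\right) - 34\right) + 289\right) = 4 \left(6 + 100 - 60\right) 1 \left(\left(-43 - 34\right) + 289\right) = 4 \cdot 46 \cdot 1 \left(-77 + 289\right) = 184 \cdot 1 \cdot 212 = 184 \cdot 212 = 39008$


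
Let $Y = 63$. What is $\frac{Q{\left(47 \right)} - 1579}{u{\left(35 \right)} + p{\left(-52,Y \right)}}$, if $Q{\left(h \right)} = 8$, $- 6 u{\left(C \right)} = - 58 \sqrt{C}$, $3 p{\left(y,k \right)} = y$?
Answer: $- \frac{245076}{26731} - \frac{136677 \sqrt{35}}{26731} \approx -39.417$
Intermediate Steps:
$p{\left(y,k \right)} = \frac{y}{3}$
$u{\left(C \right)} = \frac{29 \sqrt{C}}{3}$ ($u{\left(C \right)} = - \frac{\left(-58\right) \sqrt{C}}{6} = \frac{29 \sqrt{C}}{3}$)
$\frac{Q{\left(47 \right)} - 1579}{u{\left(35 \right)} + p{\left(-52,Y \right)}} = \frac{8 - 1579}{\frac{29 \sqrt{35}}{3} + \frac{1}{3} \left(-52\right)} = - \frac{1571}{\frac{29 \sqrt{35}}{3} - \frac{52}{3}} = - \frac{1571}{- \frac{52}{3} + \frac{29 \sqrt{35}}{3}}$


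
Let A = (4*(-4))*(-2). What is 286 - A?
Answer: 254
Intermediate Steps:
A = 32 (A = -16*(-2) = 32)
286 - A = 286 - 1*32 = 286 - 32 = 254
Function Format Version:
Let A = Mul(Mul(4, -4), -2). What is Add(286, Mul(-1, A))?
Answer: 254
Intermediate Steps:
A = 32 (A = Mul(-16, -2) = 32)
Add(286, Mul(-1, A)) = Add(286, Mul(-1, 32)) = Add(286, -32) = 254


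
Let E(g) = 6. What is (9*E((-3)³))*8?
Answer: 432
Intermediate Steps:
(9*E((-3)³))*8 = (9*6)*8 = 54*8 = 432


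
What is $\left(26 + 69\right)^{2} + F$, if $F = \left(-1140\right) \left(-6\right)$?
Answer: $15865$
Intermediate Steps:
$F = 6840$
$\left(26 + 69\right)^{2} + F = \left(26 + 69\right)^{2} + 6840 = 95^{2} + 6840 = 9025 + 6840 = 15865$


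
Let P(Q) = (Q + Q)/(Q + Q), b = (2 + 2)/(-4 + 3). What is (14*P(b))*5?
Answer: 70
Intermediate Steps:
b = -4 (b = 4/(-1) = 4*(-1) = -4)
P(Q) = 1 (P(Q) = (2*Q)/((2*Q)) = (2*Q)*(1/(2*Q)) = 1)
(14*P(b))*5 = (14*1)*5 = 14*5 = 70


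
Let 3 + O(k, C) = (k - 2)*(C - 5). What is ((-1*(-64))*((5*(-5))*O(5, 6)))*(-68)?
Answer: 0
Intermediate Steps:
O(k, C) = -3 + (-5 + C)*(-2 + k) (O(k, C) = -3 + (k - 2)*(C - 5) = -3 + (-2 + k)*(-5 + C) = -3 + (-5 + C)*(-2 + k))
((-1*(-64))*((5*(-5))*O(5, 6)))*(-68) = ((-1*(-64))*((5*(-5))*(7 - 5*5 - 2*6 + 6*5)))*(-68) = (64*(-25*(7 - 25 - 12 + 30)))*(-68) = (64*(-25*0))*(-68) = (64*0)*(-68) = 0*(-68) = 0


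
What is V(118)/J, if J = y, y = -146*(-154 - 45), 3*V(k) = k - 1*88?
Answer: 5/14527 ≈ 0.00034419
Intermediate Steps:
V(k) = -88/3 + k/3 (V(k) = (k - 1*88)/3 = (k - 88)/3 = (-88 + k)/3 = -88/3 + k/3)
y = 29054 (y = -146*(-199) = 29054)
J = 29054
V(118)/J = (-88/3 + (⅓)*118)/29054 = (-88/3 + 118/3)*(1/29054) = 10*(1/29054) = 5/14527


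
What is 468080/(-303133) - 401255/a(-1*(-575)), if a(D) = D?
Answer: -24380555583/34860295 ≈ -699.38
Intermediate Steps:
468080/(-303133) - 401255/a(-1*(-575)) = 468080/(-303133) - 401255/((-1*(-575))) = 468080*(-1/303133) - 401255/575 = -468080/303133 - 401255*1/575 = -468080/303133 - 80251/115 = -24380555583/34860295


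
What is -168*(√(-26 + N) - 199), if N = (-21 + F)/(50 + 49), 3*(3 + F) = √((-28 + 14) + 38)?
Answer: 33432 - 56*√(-257202 + 66*√6)/33 ≈ 33432.0 - 860.35*I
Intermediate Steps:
F = -3 + 2*√6/3 (F = -3 + √((-28 + 14) + 38)/3 = -3 + √(-14 + 38)/3 = -3 + √24/3 = -3 + (2*√6)/3 = -3 + 2*√6/3 ≈ -1.3670)
N = -8/33 + 2*√6/297 (N = (-21 + (-3 + 2*√6/3))/(50 + 49) = (-24 + 2*√6/3)/99 = (-24 + 2*√6/3)*(1/99) = -8/33 + 2*√6/297 ≈ -0.22593)
-168*(√(-26 + N) - 199) = -168*(√(-26 + (-8/33 + 2*√6/297)) - 199) = -168*(√(-866/33 + 2*√6/297) - 199) = -168*(-199 + √(-866/33 + 2*√6/297)) = 33432 - 168*√(-866/33 + 2*√6/297)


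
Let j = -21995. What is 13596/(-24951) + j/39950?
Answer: -72797163/66452830 ≈ -1.0955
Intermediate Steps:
13596/(-24951) + j/39950 = 13596/(-24951) - 21995/39950 = 13596*(-1/24951) - 21995*1/39950 = -4532/8317 - 4399/7990 = -72797163/66452830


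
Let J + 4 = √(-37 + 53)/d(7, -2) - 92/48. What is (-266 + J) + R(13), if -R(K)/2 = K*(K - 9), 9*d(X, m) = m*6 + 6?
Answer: -4583/12 ≈ -381.92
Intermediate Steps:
d(X, m) = ⅔ + 2*m/3 (d(X, m) = (m*6 + 6)/9 = (6*m + 6)/9 = (6 + 6*m)/9 = ⅔ + 2*m/3)
R(K) = -2*K*(-9 + K) (R(K) = -2*K*(K - 9) = -2*K*(-9 + K))
J = -143/12 (J = -4 + (√(-37 + 53)/(⅔ + (⅔)*(-2)) - 92/48) = -4 + (√16/(⅔ - 4/3) - 92*1/48) = -4 + (4/(-⅔) - 23/12) = -4 + (4*(-3/2) - 23/12) = -4 + (-6 - 23/12) = -4 - 95/12 = -143/12 ≈ -11.917)
(-266 + J) + R(13) = (-266 - 143/12) + 2*13*(9 - 1*13) = -3335/12 + 2*13*(9 - 13) = -3335/12 + 2*13*(-4) = -3335/12 - 104 = -4583/12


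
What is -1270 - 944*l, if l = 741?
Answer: -700774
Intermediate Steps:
-1270 - 944*l = -1270 - 944*741 = -1270 - 699504 = -700774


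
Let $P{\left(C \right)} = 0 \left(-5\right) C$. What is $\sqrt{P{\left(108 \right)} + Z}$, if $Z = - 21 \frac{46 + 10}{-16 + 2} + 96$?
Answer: $6 \sqrt{5} \approx 13.416$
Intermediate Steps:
$P{\left(C \right)} = 0$ ($P{\left(C \right)} = 0 C = 0$)
$Z = 180$ ($Z = - 21 \frac{56}{-14} + 96 = - 21 \cdot 56 \left(- \frac{1}{14}\right) + 96 = \left(-21\right) \left(-4\right) + 96 = 84 + 96 = 180$)
$\sqrt{P{\left(108 \right)} + Z} = \sqrt{0 + 180} = \sqrt{180} = 6 \sqrt{5}$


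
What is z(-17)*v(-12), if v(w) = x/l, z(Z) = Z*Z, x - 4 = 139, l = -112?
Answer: -41327/112 ≈ -368.99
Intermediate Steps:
x = 143 (x = 4 + 139 = 143)
z(Z) = Z²
v(w) = -143/112 (v(w) = 143/(-112) = 143*(-1/112) = -143/112)
z(-17)*v(-12) = (-17)²*(-143/112) = 289*(-143/112) = -41327/112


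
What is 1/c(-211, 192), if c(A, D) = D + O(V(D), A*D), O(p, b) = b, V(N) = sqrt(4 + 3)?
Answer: -1/40320 ≈ -2.4802e-5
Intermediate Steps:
V(N) = sqrt(7)
c(A, D) = D + A*D
1/c(-211, 192) = 1/(192*(1 - 211)) = 1/(192*(-210)) = 1/(-40320) = -1/40320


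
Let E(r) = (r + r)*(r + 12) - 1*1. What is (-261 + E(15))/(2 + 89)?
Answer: 548/91 ≈ 6.0220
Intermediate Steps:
E(r) = -1 + 2*r*(12 + r) (E(r) = (2*r)*(12 + r) - 1 = 2*r*(12 + r) - 1 = -1 + 2*r*(12 + r))
(-261 + E(15))/(2 + 89) = (-261 + (-1 + 2*15² + 24*15))/(2 + 89) = (-261 + (-1 + 2*225 + 360))/91 = (-261 + (-1 + 450 + 360))*(1/91) = (-261 + 809)*(1/91) = 548*(1/91) = 548/91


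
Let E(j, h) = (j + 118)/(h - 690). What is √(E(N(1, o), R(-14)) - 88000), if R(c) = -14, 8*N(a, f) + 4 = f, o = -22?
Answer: I*√2725893049/176 ≈ 296.65*I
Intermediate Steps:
N(a, f) = -½ + f/8
E(j, h) = (118 + j)/(-690 + h)
√(E(N(1, o), R(-14)) - 88000) = √((118 + (-½ + (⅛)*(-22)))/(-690 - 14) - 88000) = √((118 + (-½ - 11/4))/(-704) - 88000) = √(-(118 - 13/4)/704 - 88000) = √(-1/704*459/4 - 88000) = √(-459/2816 - 88000) = √(-247808459/2816) = I*√2725893049/176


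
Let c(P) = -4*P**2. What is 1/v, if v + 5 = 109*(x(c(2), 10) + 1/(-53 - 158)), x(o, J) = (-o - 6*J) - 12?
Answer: -211/1289108 ≈ -0.00016368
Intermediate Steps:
x(o, J) = -12 - o - 6*J
v = -1289108/211 (v = -5 + 109*((-12 - (-4)*2**2 - 6*10) + 1/(-53 - 158)) = -5 + 109*((-12 - (-4)*4 - 60) + 1/(-211)) = -5 + 109*((-12 - 1*(-16) - 60) - 1/211) = -5 + 109*((-12 + 16 - 60) - 1/211) = -5 + 109*(-56 - 1/211) = -5 + 109*(-11817/211) = -5 - 1288053/211 = -1289108/211 ≈ -6109.5)
1/v = 1/(-1289108/211) = -211/1289108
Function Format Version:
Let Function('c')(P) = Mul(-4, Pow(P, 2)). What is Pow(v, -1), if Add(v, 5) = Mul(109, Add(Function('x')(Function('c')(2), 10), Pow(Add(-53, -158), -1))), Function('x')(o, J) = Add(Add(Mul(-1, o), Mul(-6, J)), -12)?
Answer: Rational(-211, 1289108) ≈ -0.00016368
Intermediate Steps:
Function('x')(o, J) = Add(-12, Mul(-1, o), Mul(-6, J))
v = Rational(-1289108, 211) (v = Add(-5, Mul(109, Add(Add(-12, Mul(-1, Mul(-4, Pow(2, 2))), Mul(-6, 10)), Pow(Add(-53, -158), -1)))) = Add(-5, Mul(109, Add(Add(-12, Mul(-1, Mul(-4, 4)), -60), Pow(-211, -1)))) = Add(-5, Mul(109, Add(Add(-12, Mul(-1, -16), -60), Rational(-1, 211)))) = Add(-5, Mul(109, Add(Add(-12, 16, -60), Rational(-1, 211)))) = Add(-5, Mul(109, Add(-56, Rational(-1, 211)))) = Add(-5, Mul(109, Rational(-11817, 211))) = Add(-5, Rational(-1288053, 211)) = Rational(-1289108, 211) ≈ -6109.5)
Pow(v, -1) = Pow(Rational(-1289108, 211), -1) = Rational(-211, 1289108)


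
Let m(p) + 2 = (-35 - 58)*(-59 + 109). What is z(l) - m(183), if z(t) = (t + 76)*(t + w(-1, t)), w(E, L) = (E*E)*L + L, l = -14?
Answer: 2048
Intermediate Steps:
m(p) = -4652 (m(p) = -2 + (-35 - 58)*(-59 + 109) = -2 - 93*50 = -2 - 4650 = -4652)
w(E, L) = L + L*E² (w(E, L) = E²*L + L = L*E² + L = L + L*E²)
z(t) = 3*t*(76 + t) (z(t) = (t + 76)*(t + t*(1 + (-1)²)) = (76 + t)*(t + t*(1 + 1)) = (76 + t)*(t + t*2) = (76 + t)*(t + 2*t) = (76 + t)*(3*t) = 3*t*(76 + t))
z(l) - m(183) = 3*(-14)*(76 - 14) - 1*(-4652) = 3*(-14)*62 + 4652 = -2604 + 4652 = 2048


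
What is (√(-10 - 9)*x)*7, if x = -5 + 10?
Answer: 35*I*√19 ≈ 152.56*I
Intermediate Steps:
x = 5
(√(-10 - 9)*x)*7 = (√(-10 - 9)*5)*7 = (√(-19)*5)*7 = ((I*√19)*5)*7 = (5*I*√19)*7 = 35*I*√19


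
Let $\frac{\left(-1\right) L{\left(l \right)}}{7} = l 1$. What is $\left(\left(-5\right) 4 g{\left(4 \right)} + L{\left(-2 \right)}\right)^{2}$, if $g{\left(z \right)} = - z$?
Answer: $8836$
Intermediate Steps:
$L{\left(l \right)} = - 7 l$ ($L{\left(l \right)} = - 7 l 1 = - 7 l$)
$\left(\left(-5\right) 4 g{\left(4 \right)} + L{\left(-2 \right)}\right)^{2} = \left(\left(-5\right) 4 \left(\left(-1\right) 4\right) - -14\right)^{2} = \left(\left(-20\right) \left(-4\right) + 14\right)^{2} = \left(80 + 14\right)^{2} = 94^{2} = 8836$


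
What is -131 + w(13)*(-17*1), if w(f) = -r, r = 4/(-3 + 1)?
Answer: -165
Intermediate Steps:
r = -2 (r = 4/(-2) = 4*(-1/2) = -2)
w(f) = 2 (w(f) = -1*(-2) = 2)
-131 + w(13)*(-17*1) = -131 + 2*(-17*1) = -131 + 2*(-17) = -131 - 34 = -165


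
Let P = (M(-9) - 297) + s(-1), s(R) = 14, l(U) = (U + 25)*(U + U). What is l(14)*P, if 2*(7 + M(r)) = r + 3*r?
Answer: -336336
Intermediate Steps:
l(U) = 2*U*(25 + U) (l(U) = (25 + U)*(2*U) = 2*U*(25 + U))
M(r) = -7 + 2*r (M(r) = -7 + (r + 3*r)/2 = -7 + (4*r)/2 = -7 + 2*r)
P = -308 (P = ((-7 + 2*(-9)) - 297) + 14 = ((-7 - 18) - 297) + 14 = (-25 - 297) + 14 = -322 + 14 = -308)
l(14)*P = (2*14*(25 + 14))*(-308) = (2*14*39)*(-308) = 1092*(-308) = -336336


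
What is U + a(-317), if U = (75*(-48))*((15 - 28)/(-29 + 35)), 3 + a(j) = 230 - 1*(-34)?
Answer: 8061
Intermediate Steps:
a(j) = 261 (a(j) = -3 + (230 - 1*(-34)) = -3 + (230 + 34) = -3 + 264 = 261)
U = 7800 (U = -(-46800)/6 = -3600*(-13/6) = 7800)
U + a(-317) = 7800 + 261 = 8061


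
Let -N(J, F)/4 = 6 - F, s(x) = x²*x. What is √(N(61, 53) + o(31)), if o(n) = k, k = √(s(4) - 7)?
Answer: √(188 + √57) ≈ 13.984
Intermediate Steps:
s(x) = x³
k = √57 (k = √(4³ - 7) = √(64 - 7) = √57 ≈ 7.5498)
o(n) = √57
N(J, F) = -24 + 4*F (N(J, F) = -4*(6 - F) = -24 + 4*F)
√(N(61, 53) + o(31)) = √((-24 + 4*53) + √57) = √((-24 + 212) + √57) = √(188 + √57)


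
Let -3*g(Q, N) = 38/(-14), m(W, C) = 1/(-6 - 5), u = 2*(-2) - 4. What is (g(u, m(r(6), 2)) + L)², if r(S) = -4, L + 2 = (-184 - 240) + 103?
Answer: 45751696/441 ≈ 1.0375e+5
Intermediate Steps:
L = -323 (L = -2 + ((-184 - 240) + 103) = -2 + (-424 + 103) = -2 - 321 = -323)
u = -8 (u = -4 - 4 = -8)
m(W, C) = -1/11 (m(W, C) = 1/(-11) = -1/11)
g(Q, N) = 19/21 (g(Q, N) = -38/(3*(-14)) = -38*(-1)/(3*14) = -⅓*(-19/7) = 19/21)
(g(u, m(r(6), 2)) + L)² = (19/21 - 323)² = (-6764/21)² = 45751696/441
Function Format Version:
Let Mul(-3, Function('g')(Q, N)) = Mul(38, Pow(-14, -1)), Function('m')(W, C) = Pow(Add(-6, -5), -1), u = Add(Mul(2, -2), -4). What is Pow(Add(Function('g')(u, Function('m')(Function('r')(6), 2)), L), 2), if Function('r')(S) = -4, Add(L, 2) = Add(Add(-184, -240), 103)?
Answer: Rational(45751696, 441) ≈ 1.0375e+5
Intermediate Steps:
L = -323 (L = Add(-2, Add(Add(-184, -240), 103)) = Add(-2, Add(-424, 103)) = Add(-2, -321) = -323)
u = -8 (u = Add(-4, -4) = -8)
Function('m')(W, C) = Rational(-1, 11) (Function('m')(W, C) = Pow(-11, -1) = Rational(-1, 11))
Function('g')(Q, N) = Rational(19, 21) (Function('g')(Q, N) = Mul(Rational(-1, 3), Mul(38, Pow(-14, -1))) = Mul(Rational(-1, 3), Mul(38, Rational(-1, 14))) = Mul(Rational(-1, 3), Rational(-19, 7)) = Rational(19, 21))
Pow(Add(Function('g')(u, Function('m')(Function('r')(6), 2)), L), 2) = Pow(Add(Rational(19, 21), -323), 2) = Pow(Rational(-6764, 21), 2) = Rational(45751696, 441)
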